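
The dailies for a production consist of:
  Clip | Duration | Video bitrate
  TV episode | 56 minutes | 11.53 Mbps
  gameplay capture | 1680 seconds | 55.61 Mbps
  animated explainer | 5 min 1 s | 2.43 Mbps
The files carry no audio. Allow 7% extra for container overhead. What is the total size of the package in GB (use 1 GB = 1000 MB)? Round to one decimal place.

TV episode: 11.530 Mbps × 3360 s × 1.07 = 41452.7 Mb
gameplay capture: 55.610 Mbps × 1680 s × 1.07 = 99964.5 Mb
animated explainer: 2.430 Mbps × 301 s × 1.07 = 782.6 Mb
Total: 142199.8 Mb = 17775.0 MB.
= 17.77 GB.

17.8 GB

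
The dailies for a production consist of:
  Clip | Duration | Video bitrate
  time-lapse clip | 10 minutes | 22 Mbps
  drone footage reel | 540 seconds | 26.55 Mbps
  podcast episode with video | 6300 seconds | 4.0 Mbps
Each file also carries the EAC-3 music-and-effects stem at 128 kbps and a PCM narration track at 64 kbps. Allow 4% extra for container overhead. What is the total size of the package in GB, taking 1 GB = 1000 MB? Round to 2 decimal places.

7.04 GB

Audio total: 128 + 64 = 192 kbps = 0.192 Mbps.
time-lapse clip: 22.192 Mbps × 600 s × 1.04 = 13847.8 Mb
drone footage reel: 26.742 Mbps × 540 s × 1.04 = 15018.3 Mb
podcast episode with video: 4.192 Mbps × 6300 s × 1.04 = 27466.0 Mb
Total: 56332.1 Mb = 7041.5 MB.
= 7.042 GB.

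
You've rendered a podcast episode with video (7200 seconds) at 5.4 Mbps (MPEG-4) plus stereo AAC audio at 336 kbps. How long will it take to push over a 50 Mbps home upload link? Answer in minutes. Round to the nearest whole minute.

14 minutes

Audio: 336 kbps = 0.336 Mbps.
Total bitrate: 5.736 Mbps.
File: 5.736 Mbps × 7200 s = 41299.2 Mb.
At 50 Mbps: 41299.2 / 50 = 826.0 s ≈ 13.8 minutes.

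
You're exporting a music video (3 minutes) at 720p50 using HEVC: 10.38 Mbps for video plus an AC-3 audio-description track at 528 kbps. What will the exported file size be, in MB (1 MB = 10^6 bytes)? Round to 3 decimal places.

3 min = 180 s
Audio: 528 kbps = 0.528 Mbps.
Total bitrate: 10.38 + 0.528 = 10.908 Mbps.
Stream data: 10.908 Mbps × 180 s = 1963.4 Mb.
1,963 Mb ÷ 8 = 245.4 MB → 245.4 MB.

245.430 MB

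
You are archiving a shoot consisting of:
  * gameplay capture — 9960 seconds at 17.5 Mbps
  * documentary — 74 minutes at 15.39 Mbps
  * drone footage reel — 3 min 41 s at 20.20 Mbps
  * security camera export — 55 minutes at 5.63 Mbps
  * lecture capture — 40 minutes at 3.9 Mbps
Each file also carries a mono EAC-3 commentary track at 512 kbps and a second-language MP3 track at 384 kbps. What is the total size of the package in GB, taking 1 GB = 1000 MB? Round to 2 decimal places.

36.66 GB

Audio total: 512 + 384 = 896 kbps = 0.896 Mbps.
gameplay capture: 18.396 Mbps × 9960 s = 183224.2 Mb
documentary: 16.286 Mbps × 4440 s = 72309.8 Mb
drone footage reel: 21.096 Mbps × 221 s = 4662.2 Mb
security camera export: 6.526 Mbps × 3300 s = 21535.8 Mb
lecture capture: 4.796 Mbps × 2400 s = 11510.4 Mb
Total: 293242.4 Mb = 36655.3 MB.
= 36.66 GB.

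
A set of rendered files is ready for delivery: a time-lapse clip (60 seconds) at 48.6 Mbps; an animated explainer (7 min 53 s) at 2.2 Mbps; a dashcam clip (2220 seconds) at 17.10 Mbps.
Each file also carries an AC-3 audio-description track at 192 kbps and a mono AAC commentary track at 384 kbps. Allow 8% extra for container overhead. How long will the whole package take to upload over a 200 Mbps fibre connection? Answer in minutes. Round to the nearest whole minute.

4 minutes

Audio total: 192 + 384 = 576 kbps = 0.576 Mbps.
time-lapse clip: 49.176 Mbps × 60 s × 1.08 = 3186.6 Mb
animated explainer: 2.776 Mbps × 473 s × 1.08 = 1418.1 Mb
dashcam clip: 17.676 Mbps × 2220 s × 1.08 = 42380.0 Mb
Total: 46984.7 Mb = 5873.1 MB.
At 200 Mbps: 46984.7 / 200 = 235 s ≈ 3.92 minutes.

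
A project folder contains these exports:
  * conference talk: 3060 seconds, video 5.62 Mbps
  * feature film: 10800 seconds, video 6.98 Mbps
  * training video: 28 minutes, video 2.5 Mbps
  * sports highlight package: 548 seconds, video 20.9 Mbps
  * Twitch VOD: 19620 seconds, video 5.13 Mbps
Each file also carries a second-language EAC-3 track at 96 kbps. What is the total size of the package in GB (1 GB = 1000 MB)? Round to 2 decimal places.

26.54 GB

Audio: 96 kbps = 0.096 Mbps.
conference talk: 5.716 Mbps × 3060 s = 17491.0 Mb
feature film: 7.076 Mbps × 10800 s = 76420.8 Mb
training video: 2.596 Mbps × 1680 s = 4361.3 Mb
sports highlight package: 20.996 Mbps × 548 s = 11505.8 Mb
Twitch VOD: 5.226 Mbps × 19620 s = 102534.1 Mb
Total: 212313.0 Mb = 26539.1 MB.
= 26.54 GB.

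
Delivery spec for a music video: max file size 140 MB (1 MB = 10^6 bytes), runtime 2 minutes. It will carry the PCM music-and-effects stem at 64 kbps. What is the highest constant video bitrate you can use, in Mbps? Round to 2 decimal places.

9.27 Mbps

Budget: 140 MB = 1120.0 Mb.
2 min = 120 s
Total bitrate budget: 1120.0 Mb / 120 s = 9.333 Mbps.
Audio: 64 kbps = 0.064 Mbps.
Video: 9.333 − 0.064 = 9.269 Mbps.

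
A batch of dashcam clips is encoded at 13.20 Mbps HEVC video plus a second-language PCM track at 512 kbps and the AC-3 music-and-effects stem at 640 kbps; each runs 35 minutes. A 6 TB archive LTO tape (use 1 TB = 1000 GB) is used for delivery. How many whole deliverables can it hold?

1592

35 min = 2100 s
Audio total: 512 + 640 = 1152 kbps = 1.152 Mbps.
Total bitrate: 14.352 Mbps.
Per item: 14.352 Mbps × 2100 s = 30,139 Mb = 3,767 MB.
Capacity: 6 TB = 48,000,000 Mb; 1592.61 items → 1592 complete.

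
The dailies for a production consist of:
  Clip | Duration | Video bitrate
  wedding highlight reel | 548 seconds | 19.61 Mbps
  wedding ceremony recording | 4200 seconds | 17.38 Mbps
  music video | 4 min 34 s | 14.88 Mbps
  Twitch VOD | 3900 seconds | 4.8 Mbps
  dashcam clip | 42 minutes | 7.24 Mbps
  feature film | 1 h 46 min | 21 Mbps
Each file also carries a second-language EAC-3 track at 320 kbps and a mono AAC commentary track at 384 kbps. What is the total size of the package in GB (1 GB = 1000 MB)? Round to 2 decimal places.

33.86 GB

Audio total: 320 + 384 = 704 kbps = 0.704 Mbps.
wedding highlight reel: 20.314 Mbps × 548 s = 11132.1 Mb
wedding ceremony recording: 18.084 Mbps × 4200 s = 75952.8 Mb
music video: 15.584 Mbps × 274 s = 4270.0 Mb
Twitch VOD: 5.504 Mbps × 3900 s = 21465.6 Mb
dashcam clip: 7.944 Mbps × 2520 s = 20018.9 Mb
feature film: 21.704 Mbps × 6360 s = 138037.4 Mb
Total: 270876.8 Mb = 33859.6 MB.
= 33.86 GB.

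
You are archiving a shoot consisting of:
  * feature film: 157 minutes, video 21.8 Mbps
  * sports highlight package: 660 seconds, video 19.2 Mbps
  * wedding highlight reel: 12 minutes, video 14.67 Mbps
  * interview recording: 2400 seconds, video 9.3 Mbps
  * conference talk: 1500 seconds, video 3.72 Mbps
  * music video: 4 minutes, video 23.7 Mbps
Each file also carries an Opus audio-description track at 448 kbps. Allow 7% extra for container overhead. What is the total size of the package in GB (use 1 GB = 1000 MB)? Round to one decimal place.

36.0 GB

Audio: 448 kbps = 0.448 Mbps.
feature film: 22.248 Mbps × 9420 s × 1.07 = 224246.5 Mb
sports highlight package: 19.648 Mbps × 660 s × 1.07 = 13875.4 Mb
wedding highlight reel: 15.118 Mbps × 720 s × 1.07 = 11646.9 Mb
interview recording: 9.748 Mbps × 2400 s × 1.07 = 25032.9 Mb
conference talk: 4.168 Mbps × 1500 s × 1.07 = 6689.6 Mb
music video: 24.148 Mbps × 240 s × 1.07 = 6201.2 Mb
Total: 287692.5 Mb = 35961.6 MB.
= 35.96 GB.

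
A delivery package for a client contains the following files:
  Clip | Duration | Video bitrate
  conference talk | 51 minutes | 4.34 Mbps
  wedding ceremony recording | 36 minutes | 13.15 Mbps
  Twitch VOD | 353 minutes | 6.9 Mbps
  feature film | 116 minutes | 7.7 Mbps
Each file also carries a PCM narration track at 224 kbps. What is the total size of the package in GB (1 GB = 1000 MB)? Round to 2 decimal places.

31.11 GB

Audio: 224 kbps = 0.224 Mbps.
conference talk: 4.564 Mbps × 3060 s = 13965.8 Mb
wedding ceremony recording: 13.374 Mbps × 2160 s = 28887.8 Mb
Twitch VOD: 7.124 Mbps × 21180 s = 150886.3 Mb
feature film: 7.924 Mbps × 6960 s = 55151.0 Mb
Total: 248891.0 Mb = 31111.4 MB.
= 31.11 GB.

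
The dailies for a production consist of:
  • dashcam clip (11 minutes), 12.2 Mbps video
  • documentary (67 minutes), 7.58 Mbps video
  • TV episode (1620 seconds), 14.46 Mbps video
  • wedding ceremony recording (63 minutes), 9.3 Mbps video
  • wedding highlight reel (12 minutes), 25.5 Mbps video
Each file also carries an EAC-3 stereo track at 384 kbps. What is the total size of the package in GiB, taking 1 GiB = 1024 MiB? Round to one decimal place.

Audio: 384 kbps = 0.384 Mbps.
dashcam clip: 12.584 Mbps × 660 s = 8305.4 Mb
documentary: 7.964 Mbps × 4020 s = 32015.3 Mb
TV episode: 14.844 Mbps × 1620 s = 24047.3 Mb
wedding ceremony recording: 9.684 Mbps × 3780 s = 36605.5 Mb
wedding highlight reel: 25.884 Mbps × 720 s = 18636.5 Mb
Total: 119610.0 Mb = 14951.2 MB.
= 13.92 GiB.

13.9 GiB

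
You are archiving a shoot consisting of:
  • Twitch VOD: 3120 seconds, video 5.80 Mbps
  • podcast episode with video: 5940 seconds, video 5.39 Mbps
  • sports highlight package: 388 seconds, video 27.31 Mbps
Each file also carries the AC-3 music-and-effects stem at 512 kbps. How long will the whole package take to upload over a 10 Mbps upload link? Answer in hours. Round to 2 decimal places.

Audio: 512 kbps = 0.512 Mbps.
Twitch VOD: 6.312 Mbps × 3120 s = 19693.4 Mb
podcast episode with video: 5.902 Mbps × 5940 s = 35057.9 Mb
sports highlight package: 27.822 Mbps × 388 s = 10794.9 Mb
Total: 65546.3 Mb = 8193.3 MB.
At 10 Mbps: 65546.3 / 10 = 6555 s ≈ 1.82 hours.

1.82 hours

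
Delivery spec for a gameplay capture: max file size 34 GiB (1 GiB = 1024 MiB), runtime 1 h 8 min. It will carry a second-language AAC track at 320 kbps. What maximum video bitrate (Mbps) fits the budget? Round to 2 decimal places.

71.26 Mbps

Budget: 34 GiB = 292057.8 Mb.
1 h 8 min = 68 min = 4080 s
Total bitrate budget: 292057.8 Mb / 4080 s = 71.583 Mbps.
Audio: 320 kbps = 0.320 Mbps.
Video: 71.583 − 0.320 = 71.263 Mbps.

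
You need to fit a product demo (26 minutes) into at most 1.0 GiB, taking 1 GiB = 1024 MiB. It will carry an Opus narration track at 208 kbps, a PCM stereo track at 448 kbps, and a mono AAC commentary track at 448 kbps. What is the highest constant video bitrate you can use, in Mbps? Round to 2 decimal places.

4.40 Mbps

Budget: 1.0 GiB = 8589.9 Mb.
26 min = 1560 s
Total bitrate budget: 8589.9 Mb / 1560 s = 5.506 Mbps.
Audio total: 208 + 448 + 448 = 1104 kbps = 1.104 Mbps.
Video: 5.506 − 1.104 = 4.402 Mbps.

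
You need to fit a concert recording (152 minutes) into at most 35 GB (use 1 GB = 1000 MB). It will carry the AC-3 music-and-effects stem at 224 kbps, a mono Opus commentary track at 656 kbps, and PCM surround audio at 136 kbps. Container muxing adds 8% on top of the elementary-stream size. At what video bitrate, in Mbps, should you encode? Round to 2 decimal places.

Budget: 35 GB = 280000.0 Mb.
Stream payload after overhead: 280000.0 / 1.08 = 259259.3 Mb.
152 min = 9120 s
Total bitrate budget: 259259.3 Mb / 9120 s = 28.428 Mbps.
Audio total: 224 + 656 + 136 = 1016 kbps = 1.016 Mbps.
Video: 28.428 − 1.016 = 27.412 Mbps.

27.41 Mbps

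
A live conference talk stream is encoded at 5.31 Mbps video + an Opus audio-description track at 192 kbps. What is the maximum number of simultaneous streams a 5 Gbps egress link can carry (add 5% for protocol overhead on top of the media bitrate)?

Audio: 192 kbps = 0.192 Mbps.
Per-viewer media rate: 5.502 Mbps.
On the wire with 5% overhead: 5.777 Mbps.
5 Gbps = 5,000 Mbps; 5,000 / 5.777 = 865.49 → 865 viewers.

865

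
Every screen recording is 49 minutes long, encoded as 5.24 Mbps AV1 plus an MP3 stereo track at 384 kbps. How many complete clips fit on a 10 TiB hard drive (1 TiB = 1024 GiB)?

49 min = 2940 s
Audio: 384 kbps = 0.384 Mbps.
Total bitrate: 5.624 Mbps.
Per item: 5.624 Mbps × 2940 s = 16,535 Mb = 2,067 MB.
Capacity: 10 TiB = 87,960,930 Mb; 5319.82 items → 5319 complete.

5319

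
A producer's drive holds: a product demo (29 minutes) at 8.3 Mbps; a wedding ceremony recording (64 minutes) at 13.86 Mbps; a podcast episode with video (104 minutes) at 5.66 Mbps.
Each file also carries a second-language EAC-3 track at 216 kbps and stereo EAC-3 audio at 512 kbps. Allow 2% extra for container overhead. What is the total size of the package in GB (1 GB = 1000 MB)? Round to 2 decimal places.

Audio total: 216 + 512 = 728 kbps = 0.728 Mbps.
product demo: 9.028 Mbps × 1740 s × 1.02 = 16022.9 Mb
wedding ceremony recording: 14.588 Mbps × 3840 s × 1.02 = 57138.3 Mb
podcast episode with video: 6.388 Mbps × 6240 s × 1.02 = 40658.3 Mb
Total: 113819.5 Mb = 14227.4 MB.
= 14.23 GB.

14.23 GB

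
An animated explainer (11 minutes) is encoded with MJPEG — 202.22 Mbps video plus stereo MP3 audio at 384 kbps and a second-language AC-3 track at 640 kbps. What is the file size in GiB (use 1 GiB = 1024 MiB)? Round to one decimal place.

15.6 GiB

11 min = 660 s
Audio total: 384 + 640 = 1024 kbps = 1.024 Mbps.
Total bitrate: 202.22 + 1.024 = 203.244 Mbps.
Stream data: 203.244 Mbps × 660 s = 134141.0 Mb.
134,141 Mb = 16,767,630,000 bytes ÷ 1,073,741,824 = 15.62 GiB.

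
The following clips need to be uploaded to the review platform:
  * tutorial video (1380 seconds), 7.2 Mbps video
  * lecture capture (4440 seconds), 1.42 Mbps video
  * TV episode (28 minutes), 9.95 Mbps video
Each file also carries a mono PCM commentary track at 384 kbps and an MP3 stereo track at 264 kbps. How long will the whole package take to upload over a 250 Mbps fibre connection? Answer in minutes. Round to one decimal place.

Audio total: 384 + 264 = 648 kbps = 0.648 Mbps.
tutorial video: 7.848 Mbps × 1380 s = 10830.2 Mb
lecture capture: 2.068 Mbps × 4440 s = 9181.9 Mb
TV episode: 10.598 Mbps × 1680 s = 17804.6 Mb
Total: 37816.8 Mb = 4727.1 MB.
At 250 Mbps: 37816.8 / 250 = 151 s ≈ 2.52 minutes.

2.5 minutes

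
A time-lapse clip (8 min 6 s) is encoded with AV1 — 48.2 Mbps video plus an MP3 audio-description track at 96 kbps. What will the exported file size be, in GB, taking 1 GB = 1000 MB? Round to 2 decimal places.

8 min 6 s = 486 s
Audio: 96 kbps = 0.096 Mbps.
Total bitrate: 48.2 + 0.096 = 48.296 Mbps.
Stream data: 48.296 Mbps × 486 s = 23471.9 Mb.
23,472 Mb ÷ 8 = 2,934 MB → 2.934 GB.

2.93 GB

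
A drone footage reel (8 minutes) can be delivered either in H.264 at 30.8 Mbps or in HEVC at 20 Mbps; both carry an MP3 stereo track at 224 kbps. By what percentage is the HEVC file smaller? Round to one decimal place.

8 min = 480 s
Audio: 224 kbps = 0.224 Mbps.
H.264: 31.024 Mbps × 480 s = 14891.5 Mb = 1.861 GB.
HEVC: 20.224 Mbps × 480 s = 9707.5 Mb = 1.213 GB.
Reduction: (1 − 1.213/1.861) × 100 = 34.81%.

34.8%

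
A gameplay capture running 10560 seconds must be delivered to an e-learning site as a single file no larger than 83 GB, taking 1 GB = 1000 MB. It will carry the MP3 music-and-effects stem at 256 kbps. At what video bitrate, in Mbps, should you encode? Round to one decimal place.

Budget: 83 GB = 664000.0 Mb.
Total bitrate budget: 664000.0 Mb / 10560 s = 62.879 Mbps.
Audio: 256 kbps = 0.256 Mbps.
Video: 62.879 − 0.256 = 62.623 Mbps.

62.6 Mbps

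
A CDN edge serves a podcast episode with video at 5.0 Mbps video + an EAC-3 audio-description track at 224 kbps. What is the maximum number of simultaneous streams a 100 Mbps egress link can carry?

Audio: 224 kbps = 0.224 Mbps.
Per-viewer media rate: 5.224 Mbps.
100 Mbps = 100.0 Mbps; 100.0 / 5.224 = 19.14 → 19 viewers.

19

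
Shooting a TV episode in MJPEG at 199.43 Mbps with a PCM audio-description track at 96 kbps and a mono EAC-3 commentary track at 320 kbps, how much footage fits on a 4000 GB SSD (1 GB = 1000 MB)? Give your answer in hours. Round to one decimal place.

44.5 hours

Audio total: 96 + 320 = 416 kbps = 0.416 Mbps.
Total bitrate: 199.43 + 0.416 = 199.846 Mbps.
Capacity: 4000 GB = 32,000,000 Mb.
Recording time: 32,000,000 / 199.846 = 160,123 s ≈ 44.5 hours.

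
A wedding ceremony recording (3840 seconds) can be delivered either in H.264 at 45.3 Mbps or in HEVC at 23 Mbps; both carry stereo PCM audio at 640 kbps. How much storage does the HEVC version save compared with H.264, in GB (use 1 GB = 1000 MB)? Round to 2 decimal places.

Audio: 640 kbps = 0.640 Mbps.
H.264: 45.940 Mbps × 3840 s = 176409.6 Mb = 22.051 GB.
HEVC: 23.640 Mbps × 3840 s = 90777.6 Mb = 11.347 GB.
Saving: 22.051 − 11.347 = 10.704 GB.

10.70 GB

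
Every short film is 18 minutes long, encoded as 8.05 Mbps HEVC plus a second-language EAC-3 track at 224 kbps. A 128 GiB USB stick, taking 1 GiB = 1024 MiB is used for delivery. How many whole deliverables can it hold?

18 min = 1080 s
Audio: 224 kbps = 0.224 Mbps.
Total bitrate: 8.274 Mbps.
Per item: 8.274 Mbps × 1080 s = 8,936 Mb = 1,117 MB.
Capacity: 128 GiB = 1,099,512 Mb; 123.04 items → 123 complete.

123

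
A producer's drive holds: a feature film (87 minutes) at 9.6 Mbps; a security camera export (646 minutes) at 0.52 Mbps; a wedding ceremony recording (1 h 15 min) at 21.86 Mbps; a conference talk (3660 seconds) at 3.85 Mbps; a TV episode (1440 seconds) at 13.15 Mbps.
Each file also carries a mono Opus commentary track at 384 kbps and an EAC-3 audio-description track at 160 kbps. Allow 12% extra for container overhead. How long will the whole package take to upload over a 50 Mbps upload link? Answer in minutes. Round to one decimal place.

Audio total: 384 + 160 = 544 kbps = 0.544 Mbps.
feature film: 10.144 Mbps × 5220 s × 1.12 = 59305.9 Mb
security camera export: 1.064 Mbps × 38760 s × 1.12 = 46189.5 Mb
wedding ceremony recording: 22.404 Mbps × 4500 s × 1.12 = 112916.2 Mb
conference talk: 4.394 Mbps × 3660 s × 1.12 = 18011.9 Mb
TV episode: 13.694 Mbps × 1440 s × 1.12 = 22085.7 Mb
Total: 258509.1 Mb = 32313.6 MB.
At 50 Mbps: 258509.1 / 50 = 5170 s ≈ 86.2 minutes.

86.2 minutes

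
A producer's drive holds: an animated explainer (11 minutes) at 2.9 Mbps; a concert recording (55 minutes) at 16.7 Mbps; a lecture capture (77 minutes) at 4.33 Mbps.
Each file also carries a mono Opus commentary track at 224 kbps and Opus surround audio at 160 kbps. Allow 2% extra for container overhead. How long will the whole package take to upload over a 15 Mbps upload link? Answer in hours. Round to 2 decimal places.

1.52 hours

Audio total: 224 + 160 = 384 kbps = 0.384 Mbps.
animated explainer: 3.284 Mbps × 660 s × 1.02 = 2210.8 Mb
concert recording: 17.084 Mbps × 3300 s × 1.02 = 57504.7 Mb
lecture capture: 4.714 Mbps × 4620 s × 1.02 = 22214.3 Mb
Total: 81929.8 Mb = 10241.2 MB.
At 15 Mbps: 81929.8 / 15 = 5462 s ≈ 1.52 hours.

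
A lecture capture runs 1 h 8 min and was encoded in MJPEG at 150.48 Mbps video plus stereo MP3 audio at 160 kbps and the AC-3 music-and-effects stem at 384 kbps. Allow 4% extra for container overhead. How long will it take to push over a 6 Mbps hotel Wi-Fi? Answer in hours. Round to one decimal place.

29.7 hours

1 h 8 min = 68 min = 4080 s
Audio total: 160 + 384 = 544 kbps = 0.544 Mbps.
Total bitrate: 151.024 Mbps.
File: 151.024 Mbps × 4080 s = 616177.9 Mb.
With 4% container overhead: ×1.04. → 640825.0 Mb.
At 6 Mbps: 640825.0 / 6 = 106804.2 s ≈ 29.7 hours.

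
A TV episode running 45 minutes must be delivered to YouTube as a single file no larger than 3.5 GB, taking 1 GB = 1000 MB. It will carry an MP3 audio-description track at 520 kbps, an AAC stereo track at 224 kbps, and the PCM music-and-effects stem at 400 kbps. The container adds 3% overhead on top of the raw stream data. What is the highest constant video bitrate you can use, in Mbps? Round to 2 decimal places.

Budget: 3.5 GB = 28000.0 Mb.
Stream payload after overhead: 28000.0 / 1.03 = 27184.5 Mb.
45 min = 2700 s
Total bitrate budget: 27184.5 Mb / 2700 s = 10.068 Mbps.
Audio total: 520 + 224 + 400 = 1144 kbps = 1.144 Mbps.
Video: 10.068 − 1.144 = 8.924 Mbps.

8.92 Mbps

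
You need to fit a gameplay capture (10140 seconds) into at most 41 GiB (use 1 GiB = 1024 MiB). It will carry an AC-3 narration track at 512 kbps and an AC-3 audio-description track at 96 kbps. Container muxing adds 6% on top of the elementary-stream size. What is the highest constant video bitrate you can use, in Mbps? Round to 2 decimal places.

Budget: 41 GiB = 352187.3 Mb.
Stream payload after overhead: 352187.3 / 1.06 = 332252.2 Mb.
Total bitrate budget: 332252.2 Mb / 10140 s = 32.766 Mbps.
Audio total: 512 + 96 = 608 kbps = 0.608 Mbps.
Video: 32.766 − 0.608 = 32.158 Mbps.

32.16 Mbps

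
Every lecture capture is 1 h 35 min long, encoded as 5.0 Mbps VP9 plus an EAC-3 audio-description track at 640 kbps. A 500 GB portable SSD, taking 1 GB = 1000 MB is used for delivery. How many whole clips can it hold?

1 h 35 min = 95 min = 5700 s
Audio: 640 kbps = 0.640 Mbps.
Total bitrate: 5.640 Mbps.
Per item: 5.640 Mbps × 5700 s = 32,148 Mb = 4,018 MB.
Capacity: 500 GB = 4,000,000 Mb; 124.42 items → 124 complete.

124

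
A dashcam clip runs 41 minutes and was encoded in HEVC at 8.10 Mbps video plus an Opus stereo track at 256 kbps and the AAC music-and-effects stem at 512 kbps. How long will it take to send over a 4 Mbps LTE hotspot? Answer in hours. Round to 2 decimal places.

1.51 hours

41 min = 2460 s
Audio total: 256 + 512 = 768 kbps = 0.768 Mbps.
Total bitrate: 8.868 Mbps.
File: 8.868 Mbps × 2460 s = 21815.3 Mb.
At 4 Mbps: 21815.3 / 4 = 5453.8 s ≈ 1.51 hours.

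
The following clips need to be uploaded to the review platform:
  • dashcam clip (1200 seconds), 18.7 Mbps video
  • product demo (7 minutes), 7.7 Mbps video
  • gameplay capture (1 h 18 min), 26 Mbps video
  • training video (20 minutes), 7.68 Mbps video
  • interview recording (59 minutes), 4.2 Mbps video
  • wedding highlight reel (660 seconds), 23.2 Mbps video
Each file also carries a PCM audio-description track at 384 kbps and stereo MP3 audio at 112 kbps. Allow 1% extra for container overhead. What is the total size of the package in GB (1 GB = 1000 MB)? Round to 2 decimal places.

Audio total: 384 + 112 = 496 kbps = 0.496 Mbps.
dashcam clip: 19.196 Mbps × 1200 s × 1.01 = 23265.6 Mb
product demo: 8.196 Mbps × 420 s × 1.01 = 3476.7 Mb
gameplay capture: 26.496 Mbps × 4680 s × 1.01 = 125241.3 Mb
training video: 8.176 Mbps × 1200 s × 1.01 = 9909.3 Mb
interview recording: 4.696 Mbps × 3540 s × 1.01 = 16790.1 Mb
wedding highlight reel: 23.696 Mbps × 660 s × 1.01 = 15795.8 Mb
Total: 194478.7 Mb = 24309.8 MB.
= 24.31 GB.

24.31 GB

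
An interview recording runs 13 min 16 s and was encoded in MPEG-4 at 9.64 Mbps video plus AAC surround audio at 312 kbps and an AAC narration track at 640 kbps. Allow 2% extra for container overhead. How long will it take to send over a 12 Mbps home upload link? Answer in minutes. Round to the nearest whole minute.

12 minutes

13 min 16 s = 796 s
Audio total: 312 + 640 = 952 kbps = 0.952 Mbps.
Total bitrate: 10.592 Mbps.
File: 10.592 Mbps × 796 s = 8431.2 Mb.
With 2% container overhead: ×1.02. → 8599.9 Mb.
At 12 Mbps: 8599.9 / 12 = 716.7 s ≈ 11.9 minutes.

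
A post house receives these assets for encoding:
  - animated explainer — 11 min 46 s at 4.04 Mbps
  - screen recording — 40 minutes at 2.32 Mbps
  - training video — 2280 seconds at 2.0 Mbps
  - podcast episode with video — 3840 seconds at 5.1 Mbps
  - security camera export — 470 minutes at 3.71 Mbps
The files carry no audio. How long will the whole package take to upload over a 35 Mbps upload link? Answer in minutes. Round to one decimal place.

65.3 minutes

animated explainer: 4.040 Mbps × 706 s = 2852.2 Mb
screen recording: 2.320 Mbps × 2400 s = 5568.0 Mb
training video: 2.000 Mbps × 2280 s = 4560.0 Mb
podcast episode with video: 5.100 Mbps × 3840 s = 19584.0 Mb
security camera export: 3.710 Mbps × 28200 s = 104622.0 Mb
Total: 137186.2 Mb = 17148.3 MB.
At 35 Mbps: 137186.2 / 35 = 3920 s ≈ 65.3 minutes.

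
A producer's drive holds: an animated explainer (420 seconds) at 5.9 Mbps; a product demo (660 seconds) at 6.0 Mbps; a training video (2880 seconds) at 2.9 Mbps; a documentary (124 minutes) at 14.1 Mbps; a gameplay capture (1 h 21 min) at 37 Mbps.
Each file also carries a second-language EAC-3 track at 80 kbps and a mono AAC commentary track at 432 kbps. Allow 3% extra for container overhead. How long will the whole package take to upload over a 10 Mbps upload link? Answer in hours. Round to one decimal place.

Audio total: 80 + 432 = 512 kbps = 0.512 Mbps.
animated explainer: 6.412 Mbps × 420 s × 1.03 = 2773.8 Mb
product demo: 6.512 Mbps × 660 s × 1.03 = 4426.9 Mb
training video: 3.412 Mbps × 2880 s × 1.03 = 10121.4 Mb
documentary: 14.612 Mbps × 7440 s × 1.03 = 111974.7 Mb
gameplay capture: 37.512 Mbps × 4860 s × 1.03 = 187777.6 Mb
Total: 317074.3 Mb = 39634.3 MB.
At 10 Mbps: 317074.3 / 10 = 31707 s ≈ 8.81 hours.

8.8 hours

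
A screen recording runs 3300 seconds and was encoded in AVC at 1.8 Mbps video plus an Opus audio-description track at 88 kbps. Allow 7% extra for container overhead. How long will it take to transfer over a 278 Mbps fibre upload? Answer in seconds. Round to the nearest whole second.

Audio: 88 kbps = 0.088 Mbps.
Total bitrate: 1.888 Mbps.
File: 1.888 Mbps × 3300 s = 6230.4 Mb.
With 7% container overhead: ×1.07. → 6666.5 Mb.
At 278 Mbps: 6666.5 / 278 = 24.0 s ≈ 24 seconds.

24 seconds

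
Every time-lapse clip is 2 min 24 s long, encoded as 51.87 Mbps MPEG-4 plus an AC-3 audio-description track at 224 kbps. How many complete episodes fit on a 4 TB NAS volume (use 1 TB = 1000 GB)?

4265

2 min 24 s = 144 s
Audio: 224 kbps = 0.224 Mbps.
Total bitrate: 52.094 Mbps.
Per item: 52.094 Mbps × 144 s = 7,502 Mb = 937.7 MB.
Capacity: 4 TB = 32,000,000 Mb; 4265.79 items → 4265 complete.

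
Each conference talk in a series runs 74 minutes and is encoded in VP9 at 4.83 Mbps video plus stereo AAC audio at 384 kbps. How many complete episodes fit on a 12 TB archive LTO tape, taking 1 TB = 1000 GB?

4146

74 min = 4440 s
Audio: 384 kbps = 0.384 Mbps.
Total bitrate: 5.214 Mbps.
Per item: 5.214 Mbps × 4440 s = 23,150 Mb = 2,894 MB.
Capacity: 12 TB = 96,000,000 Mb; 4146.84 items → 4146 complete.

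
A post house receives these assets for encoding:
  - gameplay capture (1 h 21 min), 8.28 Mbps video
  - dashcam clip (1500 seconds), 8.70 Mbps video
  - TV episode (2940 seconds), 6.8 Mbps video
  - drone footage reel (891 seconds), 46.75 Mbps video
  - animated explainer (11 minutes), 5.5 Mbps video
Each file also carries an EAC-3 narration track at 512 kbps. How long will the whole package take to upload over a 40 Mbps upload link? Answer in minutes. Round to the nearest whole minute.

52 minutes

Audio: 512 kbps = 0.512 Mbps.
gameplay capture: 8.792 Mbps × 4860 s = 42729.1 Mb
dashcam clip: 9.212 Mbps × 1500 s = 13818.0 Mb
TV episode: 7.312 Mbps × 2940 s = 21497.3 Mb
drone footage reel: 47.262 Mbps × 891 s = 42110.4 Mb
animated explainer: 6.012 Mbps × 660 s = 3967.9 Mb
Total: 124122.8 Mb = 15515.3 MB.
At 40 Mbps: 124122.8 / 40 = 3103 s ≈ 51.7 minutes.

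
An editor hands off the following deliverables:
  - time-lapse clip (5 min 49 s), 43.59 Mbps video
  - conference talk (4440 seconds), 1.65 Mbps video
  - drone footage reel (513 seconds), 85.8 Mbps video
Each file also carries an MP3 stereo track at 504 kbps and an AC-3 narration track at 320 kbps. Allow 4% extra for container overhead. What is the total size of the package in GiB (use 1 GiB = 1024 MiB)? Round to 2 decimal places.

8.59 GiB

Audio total: 504 + 320 = 824 kbps = 0.824 Mbps.
time-lapse clip: 44.414 Mbps × 349 s × 1.04 = 16120.5 Mb
conference talk: 2.474 Mbps × 4440 s × 1.04 = 11423.9 Mb
drone footage reel: 86.624 Mbps × 513 s × 1.04 = 46215.6 Mb
Total: 73760.1 Mb = 9220.0 MB.
= 8.587 GiB.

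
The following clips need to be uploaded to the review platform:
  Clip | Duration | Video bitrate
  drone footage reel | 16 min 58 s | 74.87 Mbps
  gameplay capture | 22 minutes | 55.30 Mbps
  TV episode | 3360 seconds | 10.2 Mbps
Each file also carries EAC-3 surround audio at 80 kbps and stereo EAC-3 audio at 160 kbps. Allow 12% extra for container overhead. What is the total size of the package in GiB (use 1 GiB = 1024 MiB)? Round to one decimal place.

24.1 GiB

Audio total: 80 + 160 = 240 kbps = 0.240 Mbps.
drone footage reel: 75.110 Mbps × 1018 s × 1.12 = 85637.4 Mb
gameplay capture: 55.540 Mbps × 1320 s × 1.12 = 82110.3 Mb
TV episode: 10.440 Mbps × 3360 s × 1.12 = 39287.8 Mb
Total: 207035.6 Mb = 25879.4 MB.
= 24.10 GiB.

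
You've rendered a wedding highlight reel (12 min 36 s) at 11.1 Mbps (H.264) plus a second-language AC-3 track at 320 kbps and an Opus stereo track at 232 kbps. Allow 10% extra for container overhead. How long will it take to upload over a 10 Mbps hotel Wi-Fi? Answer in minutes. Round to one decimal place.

16.1 minutes

12 min 36 s = 756 s
Audio total: 320 + 232 = 552 kbps = 0.552 Mbps.
Total bitrate: 11.652 Mbps.
File: 11.652 Mbps × 756 s = 8808.9 Mb.
With 10% container overhead: ×1.10. → 9689.8 Mb.
At 10 Mbps: 9689.8 / 10 = 969.0 s ≈ 16.1 minutes.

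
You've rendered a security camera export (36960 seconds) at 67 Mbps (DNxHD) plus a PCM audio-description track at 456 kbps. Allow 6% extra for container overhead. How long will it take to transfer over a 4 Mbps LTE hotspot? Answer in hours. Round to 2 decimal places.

183.53 hours

Audio: 456 kbps = 0.456 Mbps.
Total bitrate: 67.456 Mbps.
File: 67.456 Mbps × 36960 s = 2493173.8 Mb.
With 6% container overhead: ×1.06. → 2642764.2 Mb.
At 4 Mbps: 2642764.2 / 4 = 660691.0 s ≈ 184 hours.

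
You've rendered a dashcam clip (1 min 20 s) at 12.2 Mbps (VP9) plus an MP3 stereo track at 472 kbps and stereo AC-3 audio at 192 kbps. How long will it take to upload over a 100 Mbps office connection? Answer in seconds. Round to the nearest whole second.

1 min 20 s = 80 s
Audio total: 472 + 192 = 664 kbps = 0.664 Mbps.
Total bitrate: 12.864 Mbps.
File: 12.864 Mbps × 80 s = 1029.1 Mb.
At 100 Mbps: 1029.1 / 100 = 10.3 s ≈ 10.3 seconds.

10 seconds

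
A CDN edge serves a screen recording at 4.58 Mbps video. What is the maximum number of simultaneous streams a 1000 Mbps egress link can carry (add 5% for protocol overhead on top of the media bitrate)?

On the wire with 5% overhead: 4.809 Mbps.
1000 Mbps = 1,000 Mbps; 1,000 / 4.809 = 207.94 → 207 viewers.

207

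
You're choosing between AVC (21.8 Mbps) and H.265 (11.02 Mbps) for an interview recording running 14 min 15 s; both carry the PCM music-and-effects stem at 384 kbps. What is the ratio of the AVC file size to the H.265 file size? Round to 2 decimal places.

14 min 15 s = 855 s
Audio: 384 kbps = 0.384 Mbps.
AVC: 22.184 Mbps × 855 s = 18967.3 Mb = 2.208 GiB.
H.265: 11.404 Mbps × 855 s = 9750.4 Mb = 1.135 GiB.
Ratio: 2.208 / 1.135 = 1.945.

1.95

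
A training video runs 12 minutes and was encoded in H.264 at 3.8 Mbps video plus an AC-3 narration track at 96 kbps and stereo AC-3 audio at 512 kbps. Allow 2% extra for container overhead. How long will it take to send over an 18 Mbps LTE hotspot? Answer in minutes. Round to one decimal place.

3.0 minutes

12 min = 720 s
Audio total: 96 + 512 = 608 kbps = 0.608 Mbps.
Total bitrate: 4.408 Mbps.
File: 4.408 Mbps × 720 s = 3173.8 Mb.
With 2% container overhead: ×1.02. → 3237.2 Mb.
At 18 Mbps: 3237.2 / 18 = 179.8 s ≈ 3 minutes.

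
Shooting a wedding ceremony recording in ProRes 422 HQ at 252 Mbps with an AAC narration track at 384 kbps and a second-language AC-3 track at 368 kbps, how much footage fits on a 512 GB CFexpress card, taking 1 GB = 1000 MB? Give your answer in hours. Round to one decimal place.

Audio total: 384 + 368 = 752 kbps = 0.752 Mbps.
Total bitrate: 252 + 0.752 = 252.752 Mbps.
Capacity: 512 GB = 4,096,000 Mb.
Recording time: 4,096,000 / 252.752 = 16,206 s ≈ 4.50 hours.

4.5 hours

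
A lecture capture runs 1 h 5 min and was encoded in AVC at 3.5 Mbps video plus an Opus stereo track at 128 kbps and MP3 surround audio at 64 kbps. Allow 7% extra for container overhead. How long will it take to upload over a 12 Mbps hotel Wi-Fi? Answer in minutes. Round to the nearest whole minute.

1 h 5 min = 65 min = 3900 s
Audio total: 128 + 64 = 192 kbps = 0.192 Mbps.
Total bitrate: 3.692 Mbps.
File: 3.692 Mbps × 3900 s = 14398.8 Mb.
With 7% container overhead: ×1.07. → 15406.7 Mb.
At 12 Mbps: 15406.7 / 12 = 1283.9 s ≈ 21.4 minutes.

21 minutes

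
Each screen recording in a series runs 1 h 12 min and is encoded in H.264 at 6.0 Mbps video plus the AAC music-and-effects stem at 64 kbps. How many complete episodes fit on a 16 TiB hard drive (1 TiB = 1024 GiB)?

1 h 12 min = 72 min = 4320 s
Audio: 64 kbps = 0.064 Mbps.
Total bitrate: 6.064 Mbps.
Per item: 6.064 Mbps × 4320 s = 26,196 Mb = 3,275 MB.
Capacity: 16 TiB = 140,737,488 Mb; 5372.38 items → 5372 complete.

5372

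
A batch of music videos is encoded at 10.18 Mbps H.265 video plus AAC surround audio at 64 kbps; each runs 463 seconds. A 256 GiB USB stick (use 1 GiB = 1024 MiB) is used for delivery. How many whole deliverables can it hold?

Audio: 64 kbps = 0.064 Mbps.
Total bitrate: 10.244 Mbps.
Per item: 10.244 Mbps × 463 s = 4,743 Mb = 592.9 MB.
Capacity: 256 GiB = 2,199,023 Mb; 463.64 items → 463 complete.

463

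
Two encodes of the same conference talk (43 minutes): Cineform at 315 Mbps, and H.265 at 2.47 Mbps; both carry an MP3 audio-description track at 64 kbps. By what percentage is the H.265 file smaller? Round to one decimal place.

99.2%

43 min = 2580 s
Audio: 64 kbps = 0.064 Mbps.
Cineform: 315.064 Mbps × 2580 s = 812865.1 Mb = 101.608 GB.
H.265: 2.534 Mbps × 2580 s = 6537.7 Mb = 0.817 GB.
Reduction: (1 − 0.817/101.608) × 100 = 99.20%.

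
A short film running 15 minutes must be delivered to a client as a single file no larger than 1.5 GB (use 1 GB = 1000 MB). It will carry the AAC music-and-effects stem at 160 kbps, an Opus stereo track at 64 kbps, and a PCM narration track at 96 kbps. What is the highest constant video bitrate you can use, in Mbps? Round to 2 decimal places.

Budget: 1.5 GB = 12000.0 Mb.
15 min = 900 s
Total bitrate budget: 12000.0 Mb / 900 s = 13.333 Mbps.
Audio total: 160 + 64 + 96 = 320 kbps = 0.320 Mbps.
Video: 13.333 − 0.320 = 13.013 Mbps.

13.01 Mbps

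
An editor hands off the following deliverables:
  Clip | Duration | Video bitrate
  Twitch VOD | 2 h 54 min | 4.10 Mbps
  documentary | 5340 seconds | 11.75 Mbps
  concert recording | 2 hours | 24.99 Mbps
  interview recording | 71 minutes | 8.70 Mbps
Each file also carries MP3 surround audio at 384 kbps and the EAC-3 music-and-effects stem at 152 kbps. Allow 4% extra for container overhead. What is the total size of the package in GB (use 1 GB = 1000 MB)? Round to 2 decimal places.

Audio total: 384 + 152 = 536 kbps = 0.536 Mbps.
Twitch VOD: 4.636 Mbps × 10440 s × 1.04 = 50335.8 Mb
documentary: 12.286 Mbps × 5340 s × 1.04 = 68231.5 Mb
concert recording: 25.526 Mbps × 7200 s × 1.04 = 191138.7 Mb
interview recording: 9.236 Mbps × 4260 s × 1.04 = 40919.2 Mb
Total: 350625.2 Mb = 43828.2 MB.
= 43.83 GB.

43.83 GB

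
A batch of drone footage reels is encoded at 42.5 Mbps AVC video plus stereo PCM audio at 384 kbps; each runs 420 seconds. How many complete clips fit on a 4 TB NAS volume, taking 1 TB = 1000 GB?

Audio: 384 kbps = 0.384 Mbps.
Total bitrate: 42.884 Mbps.
Per item: 42.884 Mbps × 420 s = 18,011 Mb = 2,251 MB.
Capacity: 4 TB = 32,000,000 Mb; 1776.66 items → 1776 complete.

1776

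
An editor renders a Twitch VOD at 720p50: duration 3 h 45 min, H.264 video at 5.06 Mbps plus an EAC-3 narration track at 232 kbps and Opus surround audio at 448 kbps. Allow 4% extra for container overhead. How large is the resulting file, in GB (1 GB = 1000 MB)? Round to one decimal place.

3 h 45 min = 225 min = 13500 s
Audio total: 232 + 448 = 680 kbps = 0.680 Mbps.
Total bitrate: 5.06 + 0.680 = 5.740 Mbps.
Stream data: 5.740 Mbps × 13500 s = 77490.0 Mb.
With 4% container overhead: ×1.04.
80,590 Mb ÷ 8 = 10,074 MB → 10.07 GB.

10.1 GB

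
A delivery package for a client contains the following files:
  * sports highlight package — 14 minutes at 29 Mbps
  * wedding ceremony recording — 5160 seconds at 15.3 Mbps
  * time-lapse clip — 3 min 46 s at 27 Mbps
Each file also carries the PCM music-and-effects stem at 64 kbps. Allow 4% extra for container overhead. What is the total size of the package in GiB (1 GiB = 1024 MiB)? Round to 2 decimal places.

13.29 GiB

Audio: 64 kbps = 0.064 Mbps.
sports highlight package: 29.064 Mbps × 840 s × 1.04 = 25390.3 Mb
wedding ceremony recording: 15.364 Mbps × 5160 s × 1.04 = 82449.4 Mb
time-lapse clip: 27.064 Mbps × 226 s × 1.04 = 6361.1 Mb
Total: 114200.8 Mb = 14275.1 MB.
= 13.29 GiB.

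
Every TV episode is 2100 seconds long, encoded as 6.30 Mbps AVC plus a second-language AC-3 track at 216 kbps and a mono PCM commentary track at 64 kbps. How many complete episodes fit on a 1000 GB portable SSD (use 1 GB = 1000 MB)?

Audio total: 216 + 64 = 280 kbps = 0.280 Mbps.
Total bitrate: 6.580 Mbps.
Per item: 6.580 Mbps × 2100 s = 13,818 Mb = 1,727 MB.
Capacity: 1000 GB = 8,000,000 Mb; 578.95 items → 578 complete.

578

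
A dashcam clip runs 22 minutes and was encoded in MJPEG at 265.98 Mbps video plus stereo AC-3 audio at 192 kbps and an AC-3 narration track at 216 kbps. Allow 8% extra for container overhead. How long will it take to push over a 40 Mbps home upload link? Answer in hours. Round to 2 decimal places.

22 min = 1320 s
Audio total: 192 + 216 = 408 kbps = 0.408 Mbps.
Total bitrate: 266.388 Mbps.
File: 266.388 Mbps × 1320 s = 351632.2 Mb.
With 8% container overhead: ×1.08. → 379762.7 Mb.
At 40 Mbps: 379762.7 / 40 = 9494.1 s ≈ 2.64 hours.

2.64 hours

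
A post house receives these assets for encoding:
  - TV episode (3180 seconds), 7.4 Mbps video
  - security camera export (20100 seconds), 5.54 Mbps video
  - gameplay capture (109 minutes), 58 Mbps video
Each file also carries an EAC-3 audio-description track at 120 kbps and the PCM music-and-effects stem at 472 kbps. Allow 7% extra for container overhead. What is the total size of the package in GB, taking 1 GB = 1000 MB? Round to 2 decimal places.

71.14 GB

Audio total: 120 + 472 = 592 kbps = 0.592 Mbps.
TV episode: 7.992 Mbps × 3180 s × 1.07 = 27193.6 Mb
security camera export: 6.132 Mbps × 20100 s × 1.07 = 131880.9 Mb
gameplay capture: 58.592 Mbps × 6540 s × 1.07 = 410015.1 Mb
Total: 569089.6 Mb = 71136.2 MB.
= 71.14 GB.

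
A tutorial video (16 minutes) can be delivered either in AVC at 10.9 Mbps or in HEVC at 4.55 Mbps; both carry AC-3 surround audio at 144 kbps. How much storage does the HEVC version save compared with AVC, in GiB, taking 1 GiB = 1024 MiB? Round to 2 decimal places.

16 min = 960 s
Audio: 144 kbps = 0.144 Mbps.
AVC: 11.044 Mbps × 960 s = 10602.2 Mb = 1.234 GiB.
HEVC: 4.694 Mbps × 960 s = 4506.2 Mb = 0.525 GiB.
Saving: 1.234 − 0.525 = 0.710 GiB.

0.71 GiB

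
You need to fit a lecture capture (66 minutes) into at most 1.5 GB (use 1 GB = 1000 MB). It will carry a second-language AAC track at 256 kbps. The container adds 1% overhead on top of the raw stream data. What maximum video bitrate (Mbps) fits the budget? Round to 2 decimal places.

Budget: 1.5 GB = 12000.0 Mb.
Stream payload after overhead: 12000.0 / 1.01 = 11881.2 Mb.
66 min = 3960 s
Total bitrate budget: 11881.2 Mb / 3960 s = 3.000 Mbps.
Audio: 256 kbps = 0.256 Mbps.
Video: 3.000 − 0.256 = 2.744 Mbps.

2.74 Mbps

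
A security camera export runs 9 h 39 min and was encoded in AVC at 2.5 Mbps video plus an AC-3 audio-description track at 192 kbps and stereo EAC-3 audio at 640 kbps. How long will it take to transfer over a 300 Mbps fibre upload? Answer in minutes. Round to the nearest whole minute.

6 minutes

9 h 39 min = 579 min = 34740 s
Audio total: 192 + 640 = 832 kbps = 0.832 Mbps.
Total bitrate: 3.332 Mbps.
File: 3.332 Mbps × 34740 s = 115753.7 Mb.
At 300 Mbps: 115753.7 / 300 = 385.8 s ≈ 6.43 minutes.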